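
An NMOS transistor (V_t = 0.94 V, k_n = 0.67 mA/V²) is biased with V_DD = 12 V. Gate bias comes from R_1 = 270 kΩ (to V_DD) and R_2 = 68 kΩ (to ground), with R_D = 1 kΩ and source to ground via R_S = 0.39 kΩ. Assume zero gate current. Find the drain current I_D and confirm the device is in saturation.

V_G = V_DD·R_2/(R_1+R_2) = 12×68/338 = 2.41 V.
Assume saturation: I_D = (k_n/2)(V_GS − V_t)² with V_GS = V_G − I_D·R_S = 2.41 − 0.39·I_D.
Substituting gives 0.051·I_D² − 1.39·I_D + 0.728 = 0, with roots I_D = 0.536 or 26.6 mA.
The root I_D = 26.6 mA gives V_GS = -7.98 V ≤ V_t, so take I_D = 0.536 mA.
Then V_GS = 2.21 V and V_DS = V_DD − I_D(R_D+R_S) = 12 − 0.536×1.39 = 11.3 V.
Saturation requires V_DS ≥ V_GS − V_t = 1.27 V; 11.3 ≥ 1.27 ✓.

I_D ≈ 0.54 mA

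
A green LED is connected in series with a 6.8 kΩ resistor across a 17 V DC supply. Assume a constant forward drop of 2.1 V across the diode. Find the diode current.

I ≈ 2.2 mA

KVL around the loop: 17 = V_D + I·R = 2.1 + I × 6.8 kΩ.
So I = (17 − 2.1) / 6.8 kΩ = 14.9 / 6.8 = 2.19 mA.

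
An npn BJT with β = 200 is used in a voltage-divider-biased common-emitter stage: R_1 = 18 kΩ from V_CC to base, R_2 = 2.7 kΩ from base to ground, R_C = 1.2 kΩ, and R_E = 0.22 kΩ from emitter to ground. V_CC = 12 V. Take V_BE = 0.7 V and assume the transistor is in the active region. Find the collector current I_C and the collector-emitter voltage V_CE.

Thevenize the base divider: V_Th = V_CC·R_2/(R_1+R_2) = 12×2.7/20.7 = 1.57 V, R_Th = R_1‖R_2 = 2.35 kΩ.
Base-emitter loop: V_Th = I_B·R_Th + V_BE + (β+1)I_B·R_E, so I_B = (1.57 − 0.7) / (2.35 + 201×0.22) = 0.0186 mA.
I_C = β·I_B = 200×0.0186 = 3.72 mA, and I_E = (β+1)I_B = 3.73 mA.
V_CE = V_CC − I_C·R_C − I_E·R_E = 12 − 3.72×1.2 − 3.73×0.22 = 6.72 V.
V_CE = 6.72 V > 0.2 V confirms active-region operation.

I_C ≈ 3.7 mA, V_CE ≈ 6.7 V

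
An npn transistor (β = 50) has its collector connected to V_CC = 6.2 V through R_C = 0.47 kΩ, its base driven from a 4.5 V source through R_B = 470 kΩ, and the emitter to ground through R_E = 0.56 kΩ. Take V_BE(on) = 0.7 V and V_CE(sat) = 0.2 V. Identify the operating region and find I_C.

active; I_C ≈ 0.38 mA

Assume active. Base-emitter loop: I_B = (V_BB − V_BE)/(R_B + (β+1)R_E) = (4.5 − 0.7)/(470 + 51×0.56) = 0.00762 mA.
I_C = β·I_B = 50×0.00762 = 0.381 mA.
V_CE = V_CC − I_C·R_C − I_E·R_E = 6.2 − 0.381×0.47 − 0.389×0.56 = 5.8 V > V_CE(sat), so the active-region assumption holds.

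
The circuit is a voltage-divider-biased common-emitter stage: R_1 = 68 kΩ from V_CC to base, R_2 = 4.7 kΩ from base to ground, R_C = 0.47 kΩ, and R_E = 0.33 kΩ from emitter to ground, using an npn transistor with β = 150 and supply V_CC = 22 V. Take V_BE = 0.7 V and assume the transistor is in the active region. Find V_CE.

V_CE ≈ 20 V

Thevenize the base divider: V_Th = V_CC·R_2/(R_1+R_2) = 22×4.7/72.7 = 1.42 V, R_Th = R_1‖R_2 = 4.4 kΩ.
Base-emitter loop: V_Th = I_B·R_Th + V_BE + (β+1)I_B·R_E, so I_B = (1.42 − 0.7) / (4.4 + 151×0.33) = 0.0133 mA.
I_C = β·I_B = 150×0.0133 = 2 mA, and I_E = (β+1)I_B = 2.01 mA.
V_CE = V_CC − I_C·R_C − I_E·R_E = 22 − 2×0.47 − 2.01×0.33 = 20.4 V.
V_CE = 20.4 V > 0.2 V confirms active-region operation.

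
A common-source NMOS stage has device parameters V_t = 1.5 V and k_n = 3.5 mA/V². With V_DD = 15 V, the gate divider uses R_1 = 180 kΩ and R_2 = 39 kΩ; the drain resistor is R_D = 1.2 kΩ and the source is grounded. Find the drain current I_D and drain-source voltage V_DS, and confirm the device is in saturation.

I_D ≈ 2.4 mA, V_DS ≈ 12 V

V_G = V_DD·R_2/(R_1+R_2) = 15×39/219 = 2.67 V. With the source grounded, V_GS = V_G = 2.67 V.
Assume saturation: I_D = (k_n/2)(V_GS − V_t)² = (3.5/2)×(2.67 − 1.5)² = 1.75×1.17² = 2.4 mA.
V_DS = V_DD − I_D·R_D = 15 − 2.4×1.2 = 12.1 V.
Saturation requires V_DS ≥ V_GS − V_t = 1.17 V; 12.1 ≥ 1.17 ✓.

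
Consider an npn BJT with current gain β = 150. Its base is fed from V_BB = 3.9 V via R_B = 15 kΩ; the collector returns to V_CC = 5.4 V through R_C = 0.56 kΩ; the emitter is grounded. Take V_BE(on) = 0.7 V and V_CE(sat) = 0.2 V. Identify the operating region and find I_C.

Assume active: I_B = (3.9 − 0.7)/15 = 0.213 mA, giving I_C = β·I_B = 32 mA.
But then V_CE = 5.4 − 32×0.56 = -12.5 V < V_CE(sat) = 0.2 V — impossible in the active region.
So the transistor is saturated. With V_CE = 0.2 V, I_C = (V_CC − 0.2)/R_C = 5.2/0.56 = 9.29 mA.
Check: β·I_B = 32 mA > I_C = 9.29 mA, confirming saturation.

saturation; I_C ≈ 9.3 mA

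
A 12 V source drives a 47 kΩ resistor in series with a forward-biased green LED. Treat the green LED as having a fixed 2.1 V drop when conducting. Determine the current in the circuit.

I ≈ 0.21 mA

KVL around the loop: 12 = V_D + I·R = 2.1 + I × 47 kΩ.
So I = (12 − 2.1) / 47 kΩ = 9.9 / 47 = 0.211 mA.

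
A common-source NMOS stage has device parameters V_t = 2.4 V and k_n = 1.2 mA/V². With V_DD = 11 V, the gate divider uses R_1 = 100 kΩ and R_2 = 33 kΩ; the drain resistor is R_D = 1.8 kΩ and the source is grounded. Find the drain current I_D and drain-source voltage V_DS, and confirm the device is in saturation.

I_D ≈ 0.065 mA, V_DS ≈ 11 V

V_G = V_DD·R_2/(R_1+R_2) = 11×33/133 = 2.73 V. With the source grounded, V_GS = V_G = 2.73 V.
Assume saturation: I_D = (k_n/2)(V_GS − V_t)² = (1.2/2)×(2.73 − 2.4)² = 0.6×0.329² = 0.0651 mA.
V_DS = V_DD − I_D·R_D = 11 − 0.0651×1.8 = 10.9 V.
Saturation requires V_DS ≥ V_GS − V_t = 0.329 V; 10.9 ≥ 0.329 ✓.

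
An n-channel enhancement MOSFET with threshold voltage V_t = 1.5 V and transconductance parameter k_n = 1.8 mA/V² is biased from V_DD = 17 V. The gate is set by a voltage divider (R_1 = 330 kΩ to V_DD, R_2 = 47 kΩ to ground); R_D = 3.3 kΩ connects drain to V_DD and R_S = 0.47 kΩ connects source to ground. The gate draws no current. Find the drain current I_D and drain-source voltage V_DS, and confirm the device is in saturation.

V_G = V_DD·R_2/(R_1+R_2) = 17×47/377 = 2.12 V.
Assume saturation: I_D = (k_n/2)(V_GS − V_t)² with V_GS = V_G − I_D·R_S = 2.12 − 0.47·I_D.
Substituting gives 0.199·I_D² − 1.52·I_D + 0.345 = 0, with roots I_D = 0.234 or 7.43 mA.
The root I_D = 7.43 mA gives V_GS = -1.37 V ≤ V_t, so take I_D = 0.234 mA.
Then V_GS = 2.01 V and V_DS = V_DD − I_D(R_D+R_S) = 17 − 0.234×3.77 = 16.1 V.
Saturation requires V_DS ≥ V_GS − V_t = 0.51 V; 16.1 ≥ 0.51 ✓.

I_D ≈ 0.23 mA, V_DS ≈ 16 V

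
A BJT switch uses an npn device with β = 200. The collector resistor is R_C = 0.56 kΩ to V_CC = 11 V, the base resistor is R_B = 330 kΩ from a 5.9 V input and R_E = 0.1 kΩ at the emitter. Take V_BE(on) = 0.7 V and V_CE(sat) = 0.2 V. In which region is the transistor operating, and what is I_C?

Assume active. Base-emitter loop: I_B = (V_BB − V_BE)/(R_B + (β+1)R_E) = (5.9 − 0.7)/(330 + 201×0.1) = 0.0149 mA.
I_C = β·I_B = 200×0.0149 = 2.97 mA.
V_CE = V_CC − I_C·R_C − I_E·R_E = 11 − 2.97×0.56 − 2.99×0.1 = 9.04 V > V_CE(sat), so the active-region assumption holds.

active; I_C ≈ 3 mA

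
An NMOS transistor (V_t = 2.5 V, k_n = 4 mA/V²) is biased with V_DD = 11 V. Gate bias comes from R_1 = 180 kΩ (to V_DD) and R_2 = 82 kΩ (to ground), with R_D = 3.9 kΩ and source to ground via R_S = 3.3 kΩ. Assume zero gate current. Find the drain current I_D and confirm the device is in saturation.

I_D ≈ 0.19 mA

V_G = V_DD·R_2/(R_1+R_2) = 11×82/262 = 3.44 V.
Assume saturation: I_D = (k_n/2)(V_GS − V_t)² with V_GS = V_G − I_D·R_S = 3.44 − 3.3·I_D.
Substituting gives 21.8·I_D² − 13.4·I_D + 1.78 = 0, with roots I_D = 0.192 or 0.425 mA.
The root I_D = 0.425 mA gives V_GS = 2.04 V ≤ V_t, so take I_D = 0.192 mA.
Then V_GS = 2.81 V and V_DS = V_DD − I_D(R_D+R_S) = 11 − 0.192×7.2 = 9.62 V.
Saturation requires V_DS ≥ V_GS − V_t = 0.31 V; 9.62 ≥ 0.31 ✓.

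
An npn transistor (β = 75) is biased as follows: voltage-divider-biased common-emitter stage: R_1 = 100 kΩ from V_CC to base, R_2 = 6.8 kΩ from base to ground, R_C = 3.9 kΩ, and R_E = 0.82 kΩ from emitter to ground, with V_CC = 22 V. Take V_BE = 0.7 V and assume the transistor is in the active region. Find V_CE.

Thevenize the base divider: V_Th = V_CC·R_2/(R_1+R_2) = 22×6.8/107 = 1.4 V, R_Th = R_1‖R_2 = 6.37 kΩ.
Base-emitter loop: V_Th = I_B·R_Th + V_BE + (β+1)I_B·R_E, so I_B = (1.4 − 0.7) / (6.37 + 76×0.82) = 0.0102 mA.
I_C = β·I_B = 75×0.0102 = 0.765 mA, and I_E = (β+1)I_B = 0.775 mA.
V_CE = V_CC − I_C·R_C − I_E·R_E = 22 − 0.765×3.9 − 0.775×0.82 = 18.4 V.
V_CE = 18.4 V > 0.2 V confirms active-region operation.

V_CE ≈ 18 V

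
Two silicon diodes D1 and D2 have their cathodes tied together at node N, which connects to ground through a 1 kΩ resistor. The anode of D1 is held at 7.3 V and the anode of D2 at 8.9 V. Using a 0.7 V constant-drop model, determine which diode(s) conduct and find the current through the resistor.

Only D2 conducts; I_R ≈ 8.2 mA

Assume both conduct. Then node N would need to be at both 7.3−0.7 = 6.6 V and 8.9−0.7 = 8.2 V, which is impossible.
Assume only D2 conducts: V_N = 8.9 − 0.7 = 8.2 V, so I_R = 8.2/1 = 8.2 mA.
Check D1: its anode-to-cathode voltage is 7.3 − 8.2 = -0.9 V < 0.7 V, so it is off. The assumption is consistent.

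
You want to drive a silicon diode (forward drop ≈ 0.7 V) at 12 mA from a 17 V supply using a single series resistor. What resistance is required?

R ≈ 1.4 kΩ

The resistor drops V_S − V_D = 17 − 0.7 = 16.3 V at 12 mA.
R = 16.3 V / 12 mA = 1.36 kΩ.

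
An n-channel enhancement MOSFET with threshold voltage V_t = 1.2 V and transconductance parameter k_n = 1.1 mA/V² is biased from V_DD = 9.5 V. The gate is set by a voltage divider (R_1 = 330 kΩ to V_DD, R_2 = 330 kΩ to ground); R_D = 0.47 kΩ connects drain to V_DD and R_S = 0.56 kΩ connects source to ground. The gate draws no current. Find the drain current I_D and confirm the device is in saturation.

V_G = V_DD·R_2/(R_1+R_2) = 9.5×330/660 = 4.75 V.
Assume saturation: I_D = (k_n/2)(V_GS − V_t)² with V_GS = V_G − I_D·R_S = 4.75 − 0.56·I_D.
Substituting gives 0.172·I_D² − 3.19·I_D + 6.93 = 0, with roots I_D = 2.52 or 16 mA.
The root I_D = 16 mA gives V_GS = -4.19 V ≤ V_t, so take I_D = 2.52 mA.
Then V_GS = 3.34 V and V_DS = V_DD − I_D(R_D+R_S) = 9.5 − 2.52×1.03 = 6.91 V.
Saturation requires V_DS ≥ V_GS − V_t = 2.14 V; 6.91 ≥ 2.14 ✓.

I_D ≈ 2.5 mA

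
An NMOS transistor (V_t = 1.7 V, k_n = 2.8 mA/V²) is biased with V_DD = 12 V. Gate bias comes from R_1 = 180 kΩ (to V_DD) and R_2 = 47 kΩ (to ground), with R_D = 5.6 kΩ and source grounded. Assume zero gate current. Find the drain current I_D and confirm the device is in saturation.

I_D ≈ 0.86 mA

V_G = V_DD·R_2/(R_1+R_2) = 12×47/227 = 2.48 V. With the source grounded, V_GS = V_G = 2.48 V.
Assume saturation: I_D = (k_n/2)(V_GS − V_t)² = (2.8/2)×(2.48 − 1.7)² = 1.4×0.785² = 0.862 mA.
V_DS = V_DD − I_D·R_D = 12 − 0.862×5.6 = 7.17 V.
Saturation requires V_DS ≥ V_GS − V_t = 0.785 V; 7.17 ≥ 0.785 ✓.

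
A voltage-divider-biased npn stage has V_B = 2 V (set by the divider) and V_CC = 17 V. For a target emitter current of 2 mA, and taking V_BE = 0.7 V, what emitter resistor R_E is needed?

V_E = V_B − V_BE = 2 − 0.7 = 1.3 V.
R_E = V_E / I_E = 1.3 / 2 = 0.65 kΩ.

R_E ≈ 0.65 kΩ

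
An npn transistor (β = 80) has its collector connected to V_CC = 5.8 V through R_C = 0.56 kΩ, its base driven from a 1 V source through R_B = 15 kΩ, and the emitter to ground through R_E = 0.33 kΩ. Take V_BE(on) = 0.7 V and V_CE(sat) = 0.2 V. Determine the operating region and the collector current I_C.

active; I_C ≈ 0.58 mA

Assume active. Base-emitter loop: I_B = (V_BB − V_BE)/(R_B + (β+1)R_E) = (1 − 0.7)/(15 + 81×0.33) = 0.00719 mA.
I_C = β·I_B = 80×0.00719 = 0.575 mA.
V_CE = V_CC − I_C·R_C − I_E·R_E = 5.8 − 0.575×0.56 − 0.582×0.33 = 5.29 V > V_CE(sat), so the active-region assumption holds.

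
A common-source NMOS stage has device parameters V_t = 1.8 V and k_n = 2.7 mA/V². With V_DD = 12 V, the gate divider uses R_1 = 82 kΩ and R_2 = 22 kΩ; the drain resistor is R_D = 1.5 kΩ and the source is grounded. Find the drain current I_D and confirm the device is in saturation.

I_D ≈ 0.74 mA

V_G = V_DD·R_2/(R_1+R_2) = 12×22/104 = 2.54 V. With the source grounded, V_GS = V_G = 2.54 V.
Assume saturation: I_D = (k_n/2)(V_GS − V_t)² = (2.7/2)×(2.54 − 1.8)² = 1.35×0.738² = 0.736 mA.
V_DS = V_DD − I_D·R_D = 12 − 0.736×1.5 = 10.9 V.
Saturation requires V_DS ≥ V_GS − V_t = 0.738 V; 10.9 ≥ 0.738 ✓.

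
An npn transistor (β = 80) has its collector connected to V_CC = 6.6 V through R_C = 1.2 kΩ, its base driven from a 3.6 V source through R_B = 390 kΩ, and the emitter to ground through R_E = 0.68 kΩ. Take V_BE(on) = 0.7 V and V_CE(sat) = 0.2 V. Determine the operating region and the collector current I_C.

active; I_C ≈ 0.52 mA

Assume active. Base-emitter loop: I_B = (V_BB − V_BE)/(R_B + (β+1)R_E) = (3.6 − 0.7)/(390 + 81×0.68) = 0.00652 mA.
I_C = β·I_B = 80×0.00652 = 0.521 mA.
V_CE = V_CC − I_C·R_C − I_E·R_E = 6.6 − 0.521×1.2 − 0.528×0.68 = 5.62 V > V_CE(sat), so the active-region assumption holds.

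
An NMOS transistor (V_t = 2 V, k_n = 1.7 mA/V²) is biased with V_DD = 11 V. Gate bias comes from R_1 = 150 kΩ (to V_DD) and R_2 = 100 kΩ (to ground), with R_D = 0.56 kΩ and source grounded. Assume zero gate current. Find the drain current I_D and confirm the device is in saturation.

V_G = V_DD·R_2/(R_1+R_2) = 11×100/250 = 4.4 V. With the source grounded, V_GS = V_G = 4.4 V.
Assume saturation: I_D = (k_n/2)(V_GS − V_t)² = (1.7/2)×(4.4 − 2)² = 0.85×2.4² = 4.9 mA.
V_DS = V_DD − I_D·R_D = 11 − 4.9×0.56 = 8.26 V.
Saturation requires V_DS ≥ V_GS − V_t = 2.4 V; 8.26 ≥ 2.4 ✓.

I_D ≈ 4.9 mA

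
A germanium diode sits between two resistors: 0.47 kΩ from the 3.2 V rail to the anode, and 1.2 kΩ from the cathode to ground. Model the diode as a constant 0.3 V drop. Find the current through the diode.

I ≈ 1.7 mA

The two resistors are in series with the diode, so KVL gives 3.2 = I·0.47 + 0.3 + I·1.2.
I = (3.2 − 0.3) / (0.47 + 1.2) kΩ = 2.9 / 1.67 = 1.74 mA.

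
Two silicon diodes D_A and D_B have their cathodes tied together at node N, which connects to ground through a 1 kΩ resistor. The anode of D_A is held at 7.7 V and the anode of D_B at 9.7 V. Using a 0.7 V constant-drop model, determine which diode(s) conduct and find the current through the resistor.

Only D_B conducts; I_R ≈ 9 mA

Assume both conduct. Then node N would need to be at both 7.7−0.7 = 7 V and 9.7−0.7 = 9 V, which is impossible.
Assume only D_B conducts: V_N = 9.7 − 0.7 = 9 V, so I_R = 9/1 = 9 mA.
Check D_A: its anode-to-cathode voltage is 7.7 − 9 = -1.3 V < 0.7 V, so it is off. The assumption is consistent.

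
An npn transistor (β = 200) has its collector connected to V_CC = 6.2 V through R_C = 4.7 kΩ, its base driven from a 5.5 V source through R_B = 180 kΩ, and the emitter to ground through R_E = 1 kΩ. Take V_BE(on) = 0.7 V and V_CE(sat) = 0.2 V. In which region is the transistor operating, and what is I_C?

Assume active: I_B = (5.5 − 0.7)/(180 + 201×1) = 0.0126 mA, I_C = β·I_B = 2.52 mA.
Then V_CE = 6.2 − 2.52×4.7 − 2.53×1 = -8.17 V < 0.2 V — the active assumption fails.
Re-solve with V_CE = 0.2 V. KCL at the emitter: V_E/R_E = (V_BB−0.7−V_E)/R_B + (V_CC−0.2−V_E)/R_C, giving V_E = 1.07 V.
I_C = (V_CC − 0.2 − V_E)/R_C = (6 − 1.07)/4.7 = 1.05 mA.
Check: I_B = (4.8 − 1.07)/180 = 0.0207 mA, and β·I_B = 4.14 mA > I_C, confirming saturation.

saturation; I_C ≈ 1 mA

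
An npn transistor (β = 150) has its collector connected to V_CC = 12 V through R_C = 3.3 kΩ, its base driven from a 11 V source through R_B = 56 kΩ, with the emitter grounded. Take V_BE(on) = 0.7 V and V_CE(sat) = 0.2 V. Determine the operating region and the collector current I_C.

Assume active: I_B = (11 − 0.7)/56 = 0.184 mA, giving I_C = β·I_B = 27.6 mA.
But then V_CE = 12 − 27.6×3.3 = -79 V < V_CE(sat) = 0.2 V — impossible in the active region.
So the transistor is saturated. With V_CE = 0.2 V, I_C = (V_CC − 0.2)/R_C = 11.8/3.3 = 3.58 mA.
Check: β·I_B = 27.6 mA > I_C = 3.58 mA, confirming saturation.

saturation; I_C ≈ 3.6 mA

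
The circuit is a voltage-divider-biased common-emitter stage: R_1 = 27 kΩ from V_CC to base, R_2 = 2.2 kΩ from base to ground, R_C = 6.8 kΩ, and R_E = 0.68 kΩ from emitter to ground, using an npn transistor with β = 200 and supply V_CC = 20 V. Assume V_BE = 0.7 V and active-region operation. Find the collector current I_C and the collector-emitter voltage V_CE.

I_C ≈ 1.2 mA, V_CE ≈ 11 V

Thevenize the base divider: V_Th = V_CC·R_2/(R_1+R_2) = 20×2.2/29.2 = 1.51 V, R_Th = R_1‖R_2 = 2.03 kΩ.
Base-emitter loop: V_Th = I_B·R_Th + V_BE + (β+1)I_B·R_E, so I_B = (1.51 − 0.7) / (2.03 + 201×0.68) = 0.00582 mA.
I_C = β·I_B = 200×0.00582 = 1.16 mA, and I_E = (β+1)I_B = 1.17 mA.
V_CE = V_CC − I_C·R_C − I_E·R_E = 20 − 1.16×6.8 − 1.17×0.68 = 11.3 V.
V_CE = 11.3 V > 0.2 V confirms active-region operation.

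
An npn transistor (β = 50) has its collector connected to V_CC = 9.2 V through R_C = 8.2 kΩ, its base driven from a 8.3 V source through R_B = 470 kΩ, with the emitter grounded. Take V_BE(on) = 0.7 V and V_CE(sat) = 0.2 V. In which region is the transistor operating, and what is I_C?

Assume active. Base-emitter loop: I_B = (V_BB − V_BE)/R_B = (8.3 − 0.7)/470 = 0.0162 mA.
I_C = β·I_B = 50×0.0162 = 0.809 mA.
V_CE = V_CC − I_C·R_C = 9.2 − 0.809×8.2 = 2.57 V > V_CE(sat), so the active-region assumption holds.

active; I_C ≈ 0.81 mA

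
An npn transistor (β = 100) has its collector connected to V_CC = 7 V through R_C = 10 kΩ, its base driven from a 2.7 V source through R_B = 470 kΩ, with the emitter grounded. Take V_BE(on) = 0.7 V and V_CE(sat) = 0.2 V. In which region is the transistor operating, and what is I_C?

Assume active. Base-emitter loop: I_B = (V_BB − V_BE)/R_B = (2.7 − 0.7)/470 = 0.00426 mA.
I_C = β·I_B = 100×0.00426 = 0.426 mA.
V_CE = V_CC − I_C·R_C = 7 − 0.426×10 = 2.74 V > V_CE(sat), so the active-region assumption holds.

active; I_C ≈ 0.43 mA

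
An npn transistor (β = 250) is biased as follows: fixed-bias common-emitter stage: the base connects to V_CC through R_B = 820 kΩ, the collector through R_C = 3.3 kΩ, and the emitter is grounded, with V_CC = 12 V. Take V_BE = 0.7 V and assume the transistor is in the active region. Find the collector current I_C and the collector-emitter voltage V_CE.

Base loop: V_CC = I_B·R_B + V_BE, so I_B = (12 − 0.7)/820 kΩ = 0.0138 mA.
In the active region I_C = β·I_B = 250 × 0.0138 = 3.45 mA.
Collector loop: V_CE = V_CC − I_C·R_C = 12 − 3.45×3.3 = 0.631 V.
Since V_CE = 0.631 V > V_CE(sat) ≈ 0.2 V, the transistor is in the active region as assumed.

I_C ≈ 3.4 mA, V_CE ≈ 0.63 V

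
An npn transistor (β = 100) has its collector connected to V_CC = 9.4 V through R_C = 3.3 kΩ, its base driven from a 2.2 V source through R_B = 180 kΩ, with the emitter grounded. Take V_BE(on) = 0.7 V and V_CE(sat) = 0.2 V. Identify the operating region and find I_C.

active; I_C ≈ 0.83 mA

Assume active. Base-emitter loop: I_B = (V_BB − V_BE)/R_B = (2.2 − 0.7)/180 = 0.00833 mA.
I_C = β·I_B = 100×0.00833 = 0.833 mA.
V_CE = V_CC − I_C·R_C = 9.4 − 0.833×3.3 = 6.65 V > V_CE(sat), so the active-region assumption holds.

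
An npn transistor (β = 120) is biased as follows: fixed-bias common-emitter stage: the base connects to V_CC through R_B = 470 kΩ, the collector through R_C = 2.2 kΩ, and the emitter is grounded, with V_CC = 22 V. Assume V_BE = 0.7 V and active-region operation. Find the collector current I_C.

I_C ≈ 5.4 mA

Base loop: V_CC = I_B·R_B + V_BE, so I_B = (22 − 0.7)/470 kΩ = 0.0453 mA.
In the active region I_C = β·I_B = 120 × 0.0453 = 5.44 mA.
Collector loop: V_CE = V_CC − I_C·R_C = 22 − 5.44×2.2 = 10 V.
Since V_CE = 10 V > V_CE(sat) ≈ 0.2 V, the transistor is in the active region as assumed.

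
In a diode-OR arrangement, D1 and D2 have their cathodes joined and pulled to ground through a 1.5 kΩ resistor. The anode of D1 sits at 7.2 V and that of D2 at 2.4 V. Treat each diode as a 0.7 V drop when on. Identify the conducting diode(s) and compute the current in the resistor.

Assume both conduct. Then node N would need to be at both 7.2−0.7 = 6.5 V and 2.4−0.7 = 1.7 V, which is impossible.
Assume only D1 conducts: V_N = 7.2 − 0.7 = 6.5 V, so I_R = 6.5/1.5 = 4.33 mA.
Check D2: its anode-to-cathode voltage is 2.4 − 6.5 = -4.1 V < 0.7 V, so it is off. The assumption is consistent.

Only D1 conducts; I_R ≈ 4.3 mA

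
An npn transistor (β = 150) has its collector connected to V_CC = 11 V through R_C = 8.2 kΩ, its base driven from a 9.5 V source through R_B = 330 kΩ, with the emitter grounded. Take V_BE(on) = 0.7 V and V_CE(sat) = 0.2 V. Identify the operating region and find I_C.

Assume active: I_B = (9.5 − 0.7)/330 = 0.0267 mA, giving I_C = β·I_B = 4 mA.
But then V_CE = 11 − 4×8.2 = -21.8 V < V_CE(sat) = 0.2 V — impossible in the active region.
So the transistor is saturated. With V_CE = 0.2 V, I_C = (V_CC − 0.2)/R_C = 10.8/8.2 = 1.32 mA.
Check: β·I_B = 4 mA > I_C = 1.32 mA, confirming saturation.

saturation; I_C ≈ 1.3 mA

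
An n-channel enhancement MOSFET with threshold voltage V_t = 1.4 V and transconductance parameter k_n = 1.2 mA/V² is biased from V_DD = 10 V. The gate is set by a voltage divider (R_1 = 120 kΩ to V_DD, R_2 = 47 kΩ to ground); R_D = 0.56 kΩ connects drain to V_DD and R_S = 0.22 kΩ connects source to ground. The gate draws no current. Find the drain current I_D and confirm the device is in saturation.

V_G = V_DD·R_2/(R_1+R_2) = 10×47/167 = 2.81 V.
Assume saturation: I_D = (k_n/2)(V_GS − V_t)² with V_GS = V_G − I_D·R_S = 2.81 − 0.22·I_D.
Substituting gives 0.029·I_D² − 1.37·I_D + 1.2 = 0, with roots I_D = 0.891 or 46.4 mA.
The root I_D = 46.4 mA gives V_GS = -7.39 V ≤ V_t, so take I_D = 0.891 mA.
Then V_GS = 2.62 V and V_DS = V_DD − I_D(R_D+R_S) = 10 − 0.891×0.78 = 9.31 V.
Saturation requires V_DS ≥ V_GS − V_t = 1.22 V; 9.31 ≥ 1.22 ✓.

I_D ≈ 0.89 mA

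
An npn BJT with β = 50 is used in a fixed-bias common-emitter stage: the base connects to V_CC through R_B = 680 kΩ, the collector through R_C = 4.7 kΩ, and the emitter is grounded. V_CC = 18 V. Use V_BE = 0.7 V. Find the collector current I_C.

Base loop: V_CC = I_B·R_B + V_BE, so I_B = (18 − 0.7)/680 kΩ = 0.0254 mA.
In the active region I_C = β·I_B = 50 × 0.0254 = 1.27 mA.
Collector loop: V_CE = V_CC − I_C·R_C = 18 − 1.27×4.7 = 12 V.
Since V_CE = 12 V > V_CE(sat) ≈ 0.2 V, the transistor is in the active region as assumed.

I_C ≈ 1.3 mA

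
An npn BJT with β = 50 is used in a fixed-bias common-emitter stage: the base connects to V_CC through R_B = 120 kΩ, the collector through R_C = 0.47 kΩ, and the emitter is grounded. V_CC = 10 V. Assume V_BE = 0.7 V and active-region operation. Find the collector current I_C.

Base loop: V_CC = I_B·R_B + V_BE, so I_B = (10 − 0.7)/120 kΩ = 0.0775 mA.
In the active region I_C = β·I_B = 50 × 0.0775 = 3.88 mA.
Collector loop: V_CE = V_CC − I_C·R_C = 10 − 3.88×0.47 = 8.18 V.
Since V_CE = 8.18 V > V_CE(sat) ≈ 0.2 V, the transistor is in the active region as assumed.

I_C ≈ 3.9 mA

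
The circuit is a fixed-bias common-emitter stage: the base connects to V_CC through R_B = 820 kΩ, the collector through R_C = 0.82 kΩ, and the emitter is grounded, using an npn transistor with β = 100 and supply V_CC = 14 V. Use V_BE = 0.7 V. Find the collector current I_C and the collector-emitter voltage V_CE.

I_C ≈ 1.6 mA, V_CE ≈ 13 V

Base loop: V_CC = I_B·R_B + V_BE, so I_B = (14 − 0.7)/820 kΩ = 0.0162 mA.
In the active region I_C = β·I_B = 100 × 0.0162 = 1.62 mA.
Collector loop: V_CE = V_CC − I_C·R_C = 14 − 1.62×0.82 = 12.7 V.
Since V_CE = 12.7 V > V_CE(sat) ≈ 0.2 V, the transistor is in the active region as assumed.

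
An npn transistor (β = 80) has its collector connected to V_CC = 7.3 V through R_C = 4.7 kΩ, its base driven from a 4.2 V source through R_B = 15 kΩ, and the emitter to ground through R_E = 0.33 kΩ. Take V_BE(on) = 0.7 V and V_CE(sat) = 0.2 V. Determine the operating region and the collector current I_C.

saturation; I_C ≈ 1.4 mA

Assume active: I_B = (4.2 − 0.7)/(15 + 81×0.33) = 0.0839 mA, I_C = β·I_B = 6.71 mA.
Then V_CE = 7.3 − 6.71×4.7 − 6.79×0.33 = -26.5 V < 0.2 V — the active assumption fails.
Re-solve with V_CE = 0.2 V. KCL at the emitter: V_E/R_E = (V_BB−0.7−V_E)/R_B + (V_CC−0.2−V_E)/R_C, giving V_E = 0.527 V.
I_C = (V_CC − 0.2 − V_E)/R_C = (7.1 − 0.527)/4.7 = 1.4 mA.
Check: I_B = (3.5 − 0.527)/15 = 0.198 mA, and β·I_B = 15.9 mA > I_C, confirming saturation.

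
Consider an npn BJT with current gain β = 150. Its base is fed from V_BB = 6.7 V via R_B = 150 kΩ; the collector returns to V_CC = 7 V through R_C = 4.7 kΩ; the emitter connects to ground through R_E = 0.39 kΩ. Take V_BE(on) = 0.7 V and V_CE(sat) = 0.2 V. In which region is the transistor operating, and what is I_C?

Assume active: I_B = (6.7 − 0.7)/(150 + 151×0.39) = 0.0287 mA, I_C = β·I_B = 4.31 mA.
Then V_CE = 7 − 4.31×4.7 − 4.34×0.39 = -14.9 V < 0.2 V — the active assumption fails.
Re-solve with V_CE = 0.2 V. KCL at the emitter: V_E/R_E = (V_BB−0.7−V_E)/R_B + (V_CC−0.2−V_E)/R_C, giving V_E = 0.534 V.
I_C = (V_CC − 0.2 − V_E)/R_C = (6.8 − 0.534)/4.7 = 1.33 mA.
Check: I_B = (6 − 0.534)/150 = 0.0364 mA, and β·I_B = 5.47 mA > I_C, confirming saturation.

saturation; I_C ≈ 1.3 mA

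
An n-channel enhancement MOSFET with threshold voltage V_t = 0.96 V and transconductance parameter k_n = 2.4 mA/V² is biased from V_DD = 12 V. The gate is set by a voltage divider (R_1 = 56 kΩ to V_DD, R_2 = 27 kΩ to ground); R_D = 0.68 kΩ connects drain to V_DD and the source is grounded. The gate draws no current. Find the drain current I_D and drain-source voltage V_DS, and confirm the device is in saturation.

V_G = V_DD·R_2/(R_1+R_2) = 12×27/83 = 3.9 V. With the source grounded, V_GS = V_G = 3.9 V.
Assume saturation: I_D = (k_n/2)(V_GS − V_t)² = (2.4/2)×(3.9 − 0.96)² = 1.2×2.94² = 10.4 mA.
V_DS = V_DD − I_D·R_D = 12 − 10.4×0.68 = 4.93 V.
Saturation requires V_DS ≥ V_GS − V_t = 2.94 V; 4.93 ≥ 2.94 ✓.

I_D ≈ 10 mA, V_DS ≈ 4.9 V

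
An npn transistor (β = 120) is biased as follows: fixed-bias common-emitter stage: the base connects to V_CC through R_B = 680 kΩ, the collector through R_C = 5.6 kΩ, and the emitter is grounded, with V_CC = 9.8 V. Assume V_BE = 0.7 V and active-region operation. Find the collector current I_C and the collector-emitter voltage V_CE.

Base loop: V_CC = I_B·R_B + V_BE, so I_B = (9.8 − 0.7)/680 kΩ = 0.0134 mA.
In the active region I_C = β·I_B = 120 × 0.0134 = 1.61 mA.
Collector loop: V_CE = V_CC − I_C·R_C = 9.8 − 1.61×5.6 = 0.807 V.
Since V_CE = 0.807 V > V_CE(sat) ≈ 0.2 V, the transistor is in the active region as assumed.

I_C ≈ 1.6 mA, V_CE ≈ 0.81 V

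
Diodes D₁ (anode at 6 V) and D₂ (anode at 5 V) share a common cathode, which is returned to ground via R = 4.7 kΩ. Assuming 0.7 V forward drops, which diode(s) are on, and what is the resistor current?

Only D₁ conducts; I_R ≈ 1.1 mA

Assume both conduct. Then node N would need to be at both 6−0.7 = 5.3 V and 5−0.7 = 4.3 V, which is impossible.
Assume only D₁ conducts: V_N = 6 − 0.7 = 5.3 V, so I_R = 5.3/4.7 = 1.13 mA.
Check D₂: its anode-to-cathode voltage is 5 − 5.3 = -0.3 V < 0.7 V, so it is off. The assumption is consistent.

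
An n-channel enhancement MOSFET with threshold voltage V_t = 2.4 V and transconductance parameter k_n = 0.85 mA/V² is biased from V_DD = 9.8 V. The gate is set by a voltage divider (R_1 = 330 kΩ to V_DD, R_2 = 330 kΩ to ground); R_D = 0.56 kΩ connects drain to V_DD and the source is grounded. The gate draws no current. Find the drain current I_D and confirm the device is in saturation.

V_G = V_DD·R_2/(R_1+R_2) = 9.8×330/660 = 4.9 V. With the source grounded, V_GS = V_G = 4.9 V.
Assume saturation: I_D = (k_n/2)(V_GS − V_t)² = (0.85/2)×(4.9 − 2.4)² = 0.425×2.5² = 2.66 mA.
V_DS = V_DD − I_D·R_D = 9.8 − 2.66×0.56 = 8.31 V.
Saturation requires V_DS ≥ V_GS − V_t = 2.5 V; 8.31 ≥ 2.5 ✓.

I_D ≈ 2.7 mA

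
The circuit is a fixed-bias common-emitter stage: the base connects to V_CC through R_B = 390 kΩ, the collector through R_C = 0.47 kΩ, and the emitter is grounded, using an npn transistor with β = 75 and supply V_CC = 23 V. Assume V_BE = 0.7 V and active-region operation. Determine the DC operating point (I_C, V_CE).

I_C ≈ 4.3 mA, V_CE ≈ 21 V

Base loop: V_CC = I_B·R_B + V_BE, so I_B = (23 − 0.7)/390 kΩ = 0.0572 mA.
In the active region I_C = β·I_B = 75 × 0.0572 = 4.29 mA.
Collector loop: V_CE = V_CC − I_C·R_C = 23 − 4.29×0.47 = 21 V.
Since V_CE = 21 V > V_CE(sat) ≈ 0.2 V, the transistor is in the active region as assumed.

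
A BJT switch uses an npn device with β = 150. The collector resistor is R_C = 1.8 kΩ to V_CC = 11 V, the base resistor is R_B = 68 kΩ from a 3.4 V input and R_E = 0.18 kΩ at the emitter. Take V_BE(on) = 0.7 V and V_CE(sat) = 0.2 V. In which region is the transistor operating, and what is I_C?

active; I_C ≈ 4.3 mA

Assume active. Base-emitter loop: I_B = (V_BB − V_BE)/(R_B + (β+1)R_E) = (3.4 − 0.7)/(68 + 151×0.18) = 0.0284 mA.
I_C = β·I_B = 150×0.0284 = 4.26 mA.
V_CE = V_CC − I_C·R_C − I_E·R_E = 11 − 4.26×1.8 − 4.28×0.18 = 2.57 V > V_CE(sat), so the active-region assumption holds.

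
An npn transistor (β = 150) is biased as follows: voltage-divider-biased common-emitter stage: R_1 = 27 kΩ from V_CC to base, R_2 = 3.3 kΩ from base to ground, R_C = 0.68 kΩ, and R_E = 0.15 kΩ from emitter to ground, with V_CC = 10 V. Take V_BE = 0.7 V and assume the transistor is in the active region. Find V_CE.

V_CE ≈ 8.1 V

Thevenize the base divider: V_Th = V_CC·R_2/(R_1+R_2) = 10×3.3/30.3 = 1.09 V, R_Th = R_1‖R_2 = 2.94 kΩ.
Base-emitter loop: V_Th = I_B·R_Th + V_BE + (β+1)I_B·R_E, so I_B = (1.09 − 0.7) / (2.94 + 151×0.15) = 0.0152 mA.
I_C = β·I_B = 150×0.0152 = 2.28 mA, and I_E = (β+1)I_B = 2.3 mA.
V_CE = V_CC − I_C·R_C − I_E·R_E = 10 − 2.28×0.68 − 2.3×0.15 = 8.1 V.
V_CE = 8.1 V > 0.2 V confirms active-region operation.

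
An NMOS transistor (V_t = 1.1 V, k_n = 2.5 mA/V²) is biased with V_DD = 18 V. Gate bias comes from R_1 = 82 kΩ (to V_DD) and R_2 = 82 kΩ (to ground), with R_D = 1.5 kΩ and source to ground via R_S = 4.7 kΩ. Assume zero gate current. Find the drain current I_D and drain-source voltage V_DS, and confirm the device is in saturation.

V_G = V_DD·R_2/(R_1+R_2) = 18×82/164 = 9 V.
Assume saturation: I_D = (k_n/2)(V_GS − V_t)² with V_GS = V_G − I_D·R_S = 9 − 4.7·I_D.
Substituting gives 27.6·I_D² − 93.8·I_D + 78 = 0, with roots I_D = 1.45 or 1.95 mA.
The root I_D = 1.95 mA gives V_GS = -0.148 V ≤ V_t, so take I_D = 1.45 mA.
Then V_GS = 2.18 V and V_DS = V_DD − I_D(R_D+R_S) = 18 − 1.45×6.2 = 9 V.
Saturation requires V_DS ≥ V_GS − V_t = 1.08 V; 9 ≥ 1.08 ✓.

I_D ≈ 1.5 mA, V_DS ≈ 9 V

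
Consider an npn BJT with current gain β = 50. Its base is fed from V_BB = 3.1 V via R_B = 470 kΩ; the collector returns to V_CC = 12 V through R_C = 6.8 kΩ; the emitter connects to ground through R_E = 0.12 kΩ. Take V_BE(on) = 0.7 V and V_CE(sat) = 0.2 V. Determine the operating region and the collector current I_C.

active; I_C ≈ 0.25 mA

Assume active. Base-emitter loop: I_B = (V_BB − V_BE)/(R_B + (β+1)R_E) = (3.1 − 0.7)/(470 + 51×0.12) = 0.00504 mA.
I_C = β·I_B = 50×0.00504 = 0.252 mA.
V_CE = V_CC − I_C·R_C − I_E·R_E = 12 − 0.252×6.8 − 0.257×0.12 = 10.3 V > V_CE(sat), so the active-region assumption holds.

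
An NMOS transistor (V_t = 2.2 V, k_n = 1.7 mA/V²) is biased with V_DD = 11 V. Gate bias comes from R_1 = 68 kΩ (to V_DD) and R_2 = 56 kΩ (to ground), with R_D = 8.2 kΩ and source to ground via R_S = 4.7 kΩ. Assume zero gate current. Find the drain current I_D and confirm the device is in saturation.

I_D ≈ 0.44 mA

V_G = V_DD·R_2/(R_1+R_2) = 11×56/124 = 4.97 V.
Assume saturation: I_D = (k_n/2)(V_GS − V_t)² with V_GS = V_G − I_D·R_S = 4.97 − 4.7·I_D.
Substituting gives 18.8·I_D² − 23.1·I_D + 6.51 = 0, with roots I_D = 0.436 or 0.795 mA.
The root I_D = 0.795 mA gives V_GS = 1.23 V ≤ V_t, so take I_D = 0.436 mA.
Then V_GS = 2.92 V and V_DS = V_DD − I_D(R_D+R_S) = 11 − 0.436×12.9 = 5.37 V.
Saturation requires V_DS ≥ V_GS − V_t = 0.717 V; 5.37 ≥ 0.717 ✓.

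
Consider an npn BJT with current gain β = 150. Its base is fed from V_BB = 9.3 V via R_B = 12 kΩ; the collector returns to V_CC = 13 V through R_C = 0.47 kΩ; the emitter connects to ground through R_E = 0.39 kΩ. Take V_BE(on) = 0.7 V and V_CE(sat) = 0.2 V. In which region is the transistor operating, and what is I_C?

saturation; I_C ≈ 15 mA

Assume active: I_B = (9.3 − 0.7)/(12 + 151×0.39) = 0.121 mA, I_C = β·I_B = 18.2 mA.
Then V_CE = 13 − 18.2×0.47 − 18.3×0.39 = -2.7 V < 0.2 V — the active assumption fails.
Re-solve with V_CE = 0.2 V. KCL at the emitter: V_E/R_E = (V_BB−0.7−V_E)/R_B + (V_CC−0.2−V_E)/R_C, giving V_E = 5.85 V.
I_C = (V_CC − 0.2 − V_E)/R_C = (12.8 − 5.85)/0.47 = 14.8 mA.
Check: I_B = (8.6 − 5.85)/12 = 0.229 mA, and β·I_B = 34.3 mA > I_C, confirming saturation.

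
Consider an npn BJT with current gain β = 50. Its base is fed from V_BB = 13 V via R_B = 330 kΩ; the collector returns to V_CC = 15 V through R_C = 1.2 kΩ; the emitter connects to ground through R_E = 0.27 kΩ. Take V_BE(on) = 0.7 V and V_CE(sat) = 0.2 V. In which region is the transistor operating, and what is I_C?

Assume active. Base-emitter loop: I_B = (V_BB − V_BE)/(R_B + (β+1)R_E) = (13 − 0.7)/(330 + 51×0.27) = 0.0358 mA.
I_C = β·I_B = 50×0.0358 = 1.79 mA.
V_CE = V_CC − I_C·R_C − I_E·R_E = 15 − 1.79×1.2 − 1.82×0.27 = 12.4 V > V_CE(sat), so the active-region assumption holds.

active; I_C ≈ 1.8 mA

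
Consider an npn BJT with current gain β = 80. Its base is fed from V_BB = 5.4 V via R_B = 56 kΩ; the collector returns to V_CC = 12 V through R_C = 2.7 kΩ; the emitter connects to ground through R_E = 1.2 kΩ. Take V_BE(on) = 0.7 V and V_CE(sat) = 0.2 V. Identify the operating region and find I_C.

active; I_C ≈ 2.5 mA

Assume active. Base-emitter loop: I_B = (V_BB − V_BE)/(R_B + (β+1)R_E) = (5.4 − 0.7)/(56 + 81×1.2) = 0.0307 mA.
I_C = β·I_B = 80×0.0307 = 2.45 mA.
V_CE = V_CC − I_C·R_C − I_E·R_E = 12 − 2.45×2.7 − 2.48×1.2 = 2.39 V > V_CE(sat), so the active-region assumption holds.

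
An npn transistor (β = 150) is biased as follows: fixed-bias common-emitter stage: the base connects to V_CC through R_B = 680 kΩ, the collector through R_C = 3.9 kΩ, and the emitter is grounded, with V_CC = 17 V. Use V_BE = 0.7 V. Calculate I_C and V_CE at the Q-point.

Base loop: V_CC = I_B·R_B + V_BE, so I_B = (17 − 0.7)/680 kΩ = 0.024 mA.
In the active region I_C = β·I_B = 150 × 0.024 = 3.6 mA.
Collector loop: V_CE = V_CC − I_C·R_C = 17 − 3.6×3.9 = 2.98 V.
Since V_CE = 2.98 V > V_CE(sat) ≈ 0.2 V, the transistor is in the active region as assumed.

I_C ≈ 3.6 mA, V_CE ≈ 3 V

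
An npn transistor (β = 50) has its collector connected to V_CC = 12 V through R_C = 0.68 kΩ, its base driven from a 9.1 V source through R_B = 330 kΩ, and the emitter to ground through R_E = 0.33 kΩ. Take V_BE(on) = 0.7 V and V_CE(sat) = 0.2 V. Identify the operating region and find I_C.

active; I_C ≈ 1.2 mA

Assume active. Base-emitter loop: I_B = (V_BB − V_BE)/(R_B + (β+1)R_E) = (9.1 − 0.7)/(330 + 51×0.33) = 0.0242 mA.
I_C = β·I_B = 50×0.0242 = 1.21 mA.
V_CE = V_CC − I_C·R_C − I_E·R_E = 12 − 1.21×0.68 − 1.24×0.33 = 10.8 V > V_CE(sat), so the active-region assumption holds.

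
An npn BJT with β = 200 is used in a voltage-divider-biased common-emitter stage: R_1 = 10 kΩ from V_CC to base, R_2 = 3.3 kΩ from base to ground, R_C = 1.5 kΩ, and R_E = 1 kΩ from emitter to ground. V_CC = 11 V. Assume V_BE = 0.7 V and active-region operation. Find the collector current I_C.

I_C ≈ 2 mA

Thevenize the base divider: V_Th = V_CC·R_2/(R_1+R_2) = 11×3.3/13.3 = 2.73 V, R_Th = R_1‖R_2 = 2.48 kΩ.
Base-emitter loop: V_Th = I_B·R_Th + V_BE + (β+1)I_B·R_E, so I_B = (2.73 − 0.7) / (2.48 + 201×1) = 0.00997 mA.
I_C = β·I_B = 200×0.00997 = 1.99 mA, and I_E = (β+1)I_B = 2 mA.
V_CE = V_CC − I_C·R_C − I_E·R_E = 11 − 1.99×1.5 − 2×1 = 6 V.
V_CE = 6 V > 0.2 V confirms active-region operation.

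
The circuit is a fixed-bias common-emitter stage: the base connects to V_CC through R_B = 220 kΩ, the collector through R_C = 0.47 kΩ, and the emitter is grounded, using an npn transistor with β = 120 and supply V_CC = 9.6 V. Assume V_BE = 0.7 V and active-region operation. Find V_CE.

Base loop: V_CC = I_B·R_B + V_BE, so I_B = (9.6 − 0.7)/220 kΩ = 0.0405 mA.
In the active region I_C = β·I_B = 120 × 0.0405 = 4.85 mA.
Collector loop: V_CE = V_CC − I_C·R_C = 9.6 − 4.85×0.47 = 7.32 V.
Since V_CE = 7.32 V > V_CE(sat) ≈ 0.2 V, the transistor is in the active region as assumed.

V_CE ≈ 7.3 V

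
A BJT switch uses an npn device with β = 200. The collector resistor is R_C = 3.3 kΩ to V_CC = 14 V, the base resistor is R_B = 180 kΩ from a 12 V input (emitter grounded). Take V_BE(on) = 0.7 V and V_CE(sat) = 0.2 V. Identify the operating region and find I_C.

Assume active: I_B = (12 − 0.7)/180 = 0.0628 mA, giving I_C = β·I_B = 12.6 mA.
But then V_CE = 14 − 12.6×3.3 = -27.4 V < V_CE(sat) = 0.2 V — impossible in the active region.
So the transistor is saturated. With V_CE = 0.2 V, I_C = (V_CC − 0.2)/R_C = 13.8/3.3 = 4.18 mA.
Check: β·I_B = 12.6 mA > I_C = 4.18 mA, confirming saturation.

saturation; I_C ≈ 4.2 mA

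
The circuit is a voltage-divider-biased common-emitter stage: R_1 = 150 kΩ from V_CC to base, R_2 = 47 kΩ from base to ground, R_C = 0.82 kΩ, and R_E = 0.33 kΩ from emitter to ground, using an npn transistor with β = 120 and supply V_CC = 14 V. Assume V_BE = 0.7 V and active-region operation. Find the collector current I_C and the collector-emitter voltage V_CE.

Thevenize the base divider: V_Th = V_CC·R_2/(R_1+R_2) = 14×47/197 = 3.34 V, R_Th = R_1‖R_2 = 35.8 kΩ.
Base-emitter loop: V_Th = I_B·R_Th + V_BE + (β+1)I_B·R_E, so I_B = (3.34 − 0.7) / (35.8 + 121×0.33) = 0.0349 mA.
I_C = β·I_B = 120×0.0349 = 4.18 mA, and I_E = (β+1)I_B = 4.22 mA.
V_CE = V_CC − I_C·R_C − I_E·R_E = 14 − 4.18×0.82 − 4.22×0.33 = 9.18 V.
V_CE = 9.18 V > 0.2 V confirms active-region operation.

I_C ≈ 4.2 mA, V_CE ≈ 9.2 V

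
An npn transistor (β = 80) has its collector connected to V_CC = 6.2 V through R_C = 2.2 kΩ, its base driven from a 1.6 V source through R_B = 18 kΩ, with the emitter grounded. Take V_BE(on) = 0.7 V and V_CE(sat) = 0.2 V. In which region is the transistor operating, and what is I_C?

Assume active: I_B = (1.6 − 0.7)/18 = 0.05 mA, giving I_C = β·I_B = 4 mA.
But then V_CE = 6.2 − 4×2.2 = -2.6 V < V_CE(sat) = 0.2 V — impossible in the active region.
So the transistor is saturated. With V_CE = 0.2 V, I_C = (V_CC − 0.2)/R_C = 6/2.2 = 2.73 mA.
Check: β·I_B = 4 mA > I_C = 2.73 mA, confirming saturation.

saturation; I_C ≈ 2.7 mA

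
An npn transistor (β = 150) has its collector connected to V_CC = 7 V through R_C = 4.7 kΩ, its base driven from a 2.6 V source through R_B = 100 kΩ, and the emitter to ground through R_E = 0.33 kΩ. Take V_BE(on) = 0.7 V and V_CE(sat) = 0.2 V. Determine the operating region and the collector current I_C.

saturation; I_C ≈ 1.4 mA

Assume active: I_B = (2.6 − 0.7)/(100 + 151×0.33) = 0.0127 mA, I_C = β·I_B = 1.9 mA.
Then V_CE = 7 − 1.9×4.7 − 1.91×0.33 = -2.57 V < 0.2 V — the active assumption fails.
Re-solve with V_CE = 0.2 V. KCL at the emitter: V_E/R_E = (V_BB−0.7−V_E)/R_B + (V_CC−0.2−V_E)/R_C, giving V_E = 0.451 V.
I_C = (V_CC − 0.2 − V_E)/R_C = (6.8 − 0.451)/4.7 = 1.35 mA.
Check: I_B = (1.9 − 0.451)/100 = 0.0145 mA, and β·I_B = 2.17 mA > I_C, confirming saturation.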